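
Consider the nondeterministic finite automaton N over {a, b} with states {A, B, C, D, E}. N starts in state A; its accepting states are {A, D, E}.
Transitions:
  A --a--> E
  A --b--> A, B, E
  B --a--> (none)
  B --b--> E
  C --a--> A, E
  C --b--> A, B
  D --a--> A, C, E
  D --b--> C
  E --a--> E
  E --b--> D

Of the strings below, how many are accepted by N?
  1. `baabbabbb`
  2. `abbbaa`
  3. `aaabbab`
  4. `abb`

3

`baabbabbb`: accepted
`abbbaa`: accepted
`aaabbab`: accepted
`abb`: rejected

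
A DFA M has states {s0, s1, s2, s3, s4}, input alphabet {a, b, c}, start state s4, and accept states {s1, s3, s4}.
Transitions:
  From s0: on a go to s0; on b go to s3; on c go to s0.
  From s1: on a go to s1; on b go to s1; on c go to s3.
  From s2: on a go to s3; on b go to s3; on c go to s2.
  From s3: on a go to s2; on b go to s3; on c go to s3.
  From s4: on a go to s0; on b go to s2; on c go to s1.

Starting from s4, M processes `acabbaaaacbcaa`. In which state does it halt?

s3

s4 --a--> s0
s0 --c--> s0
s0 --a--> s0
s0 --b--> s3
s3 --b--> s3
s3 --a--> s2
s2 --a--> s3
s3 --a--> s2
s2 --a--> s3
s3 --c--> s3
s3 --b--> s3
s3 --c--> s3
s3 --a--> s2
s2 --a--> s3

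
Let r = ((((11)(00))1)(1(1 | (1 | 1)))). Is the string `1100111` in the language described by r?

yes

Split as 11001·11: (((11)(00))1) matches 11001 and (1(1|(1|1))) matches 11.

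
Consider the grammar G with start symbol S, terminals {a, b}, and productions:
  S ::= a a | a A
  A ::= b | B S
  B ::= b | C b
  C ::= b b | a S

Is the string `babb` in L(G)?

no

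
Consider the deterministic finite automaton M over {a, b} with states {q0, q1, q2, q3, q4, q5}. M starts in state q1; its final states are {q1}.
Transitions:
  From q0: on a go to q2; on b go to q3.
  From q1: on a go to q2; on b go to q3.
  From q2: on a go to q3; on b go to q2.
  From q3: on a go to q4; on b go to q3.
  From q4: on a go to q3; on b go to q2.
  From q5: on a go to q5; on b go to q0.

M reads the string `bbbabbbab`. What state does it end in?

q3

q1 --b--> q3
q3 --b--> q3
q3 --b--> q3
q3 --a--> q4
q4 --b--> q2
q2 --b--> q2
q2 --b--> q2
q2 --a--> q3
q3 --b--> q3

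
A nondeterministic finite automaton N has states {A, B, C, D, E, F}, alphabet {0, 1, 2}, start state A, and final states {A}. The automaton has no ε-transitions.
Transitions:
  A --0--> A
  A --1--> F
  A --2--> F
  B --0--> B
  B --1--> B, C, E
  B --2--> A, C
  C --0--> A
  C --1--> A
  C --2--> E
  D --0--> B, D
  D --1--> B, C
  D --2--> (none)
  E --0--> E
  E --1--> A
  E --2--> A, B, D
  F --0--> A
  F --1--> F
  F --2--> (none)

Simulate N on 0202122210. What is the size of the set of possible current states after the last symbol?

Start: {A}
read 0: {A}
read 2: {F}
read 0: {A}
read 2: {F}
read 1: {F}
read 2: {}
The reachable set is empty and stays empty for the remaining 4 symbols.
Final reachable set {} has 0 states.

0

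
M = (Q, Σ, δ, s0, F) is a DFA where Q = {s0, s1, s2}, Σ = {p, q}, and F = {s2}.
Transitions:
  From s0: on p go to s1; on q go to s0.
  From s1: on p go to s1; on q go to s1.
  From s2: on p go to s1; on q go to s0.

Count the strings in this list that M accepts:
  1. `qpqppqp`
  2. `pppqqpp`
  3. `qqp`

0

`qpqppqp`: rejected
`pppqqpp`: rejected
`qqp`: rejected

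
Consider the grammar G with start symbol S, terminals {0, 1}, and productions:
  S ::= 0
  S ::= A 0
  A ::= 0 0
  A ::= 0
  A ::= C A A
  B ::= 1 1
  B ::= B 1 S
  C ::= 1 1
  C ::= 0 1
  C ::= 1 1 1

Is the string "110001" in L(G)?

no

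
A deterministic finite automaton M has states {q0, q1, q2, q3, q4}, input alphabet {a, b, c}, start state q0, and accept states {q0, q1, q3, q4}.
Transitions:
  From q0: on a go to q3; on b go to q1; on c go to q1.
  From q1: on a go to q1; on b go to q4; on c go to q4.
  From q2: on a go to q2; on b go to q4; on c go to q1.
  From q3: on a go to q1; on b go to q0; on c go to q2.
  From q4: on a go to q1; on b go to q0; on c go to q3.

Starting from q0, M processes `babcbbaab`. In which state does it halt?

q0 --b--> q1
q1 --a--> q1
q1 --b--> q4
q4 --c--> q3
q3 --b--> q0
q0 --b--> q1
q1 --a--> q1
q1 --a--> q1
q1 --b--> q4

q4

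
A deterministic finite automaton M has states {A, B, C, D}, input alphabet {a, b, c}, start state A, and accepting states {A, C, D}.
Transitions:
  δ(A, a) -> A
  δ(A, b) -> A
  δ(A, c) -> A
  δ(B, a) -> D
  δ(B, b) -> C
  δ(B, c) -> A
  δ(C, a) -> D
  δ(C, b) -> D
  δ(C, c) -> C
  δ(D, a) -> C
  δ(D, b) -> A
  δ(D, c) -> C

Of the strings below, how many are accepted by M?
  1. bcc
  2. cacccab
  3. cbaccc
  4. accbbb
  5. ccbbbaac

5

bcc: accepted
cacccab: accepted
cbaccc: accepted
accbbb: accepted
ccbbbaac: accepted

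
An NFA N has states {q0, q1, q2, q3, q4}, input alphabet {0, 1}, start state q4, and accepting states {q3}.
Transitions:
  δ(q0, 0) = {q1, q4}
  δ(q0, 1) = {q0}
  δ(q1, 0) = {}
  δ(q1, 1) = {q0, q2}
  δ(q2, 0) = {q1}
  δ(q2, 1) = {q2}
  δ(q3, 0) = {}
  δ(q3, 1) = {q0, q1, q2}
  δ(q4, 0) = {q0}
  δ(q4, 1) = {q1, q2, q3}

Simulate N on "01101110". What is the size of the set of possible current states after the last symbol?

2

Start: {q4}
read 0: {q0}
read 1: {q0}
read 1: {q0}
read 0: {q1, q4}
read 1: {q0, q1, q2, q3}
read 1: {q0, q1, q2}
read 1: {q0, q2}
read 0: {q1, q4}
Final reachable set {q1, q4} has 2 states.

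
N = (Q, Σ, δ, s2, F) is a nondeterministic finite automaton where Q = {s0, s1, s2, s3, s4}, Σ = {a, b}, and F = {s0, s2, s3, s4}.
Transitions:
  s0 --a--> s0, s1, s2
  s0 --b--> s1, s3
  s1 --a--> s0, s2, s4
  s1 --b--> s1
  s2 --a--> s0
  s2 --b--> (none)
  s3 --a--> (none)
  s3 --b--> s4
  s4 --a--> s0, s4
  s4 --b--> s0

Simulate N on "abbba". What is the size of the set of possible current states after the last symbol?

Start: {s2}
read a: {s0}
read b: {s1, s3}
read b: {s1, s4}
read b: {s0, s1}
read a: {s0, s1, s2, s4}
Final reachable set {s0, s1, s2, s4} has 4 states.

4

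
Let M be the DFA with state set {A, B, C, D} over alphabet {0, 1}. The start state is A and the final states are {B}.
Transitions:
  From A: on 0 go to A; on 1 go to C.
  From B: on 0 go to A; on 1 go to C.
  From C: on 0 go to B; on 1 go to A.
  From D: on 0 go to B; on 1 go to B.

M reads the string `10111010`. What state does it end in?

B

A --1--> C
C --0--> B
B --1--> C
C --1--> A
A --1--> C
C --0--> B
B --1--> C
C --0--> B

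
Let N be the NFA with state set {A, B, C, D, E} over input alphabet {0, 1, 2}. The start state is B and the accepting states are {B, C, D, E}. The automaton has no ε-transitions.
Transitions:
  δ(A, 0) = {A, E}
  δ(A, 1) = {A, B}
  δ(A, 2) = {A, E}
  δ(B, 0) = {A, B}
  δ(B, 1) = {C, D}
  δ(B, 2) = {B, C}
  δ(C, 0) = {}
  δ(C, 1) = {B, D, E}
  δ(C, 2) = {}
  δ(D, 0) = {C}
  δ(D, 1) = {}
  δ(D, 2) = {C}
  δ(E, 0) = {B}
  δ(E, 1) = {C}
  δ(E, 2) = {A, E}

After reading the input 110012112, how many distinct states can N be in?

Start: {B}
read 1: {C, D}
read 1: {B, D, E}
read 0: {A, B, C}
read 0: {A, B, E}
read 1: {A, B, C, D}
read 2: {A, B, C, E}
read 1: {A, B, C, D, E}
read 1: {A, B, C, D, E}
read 2: {A, B, C, E}
Final reachable set {A, B, C, E} has 4 states.

4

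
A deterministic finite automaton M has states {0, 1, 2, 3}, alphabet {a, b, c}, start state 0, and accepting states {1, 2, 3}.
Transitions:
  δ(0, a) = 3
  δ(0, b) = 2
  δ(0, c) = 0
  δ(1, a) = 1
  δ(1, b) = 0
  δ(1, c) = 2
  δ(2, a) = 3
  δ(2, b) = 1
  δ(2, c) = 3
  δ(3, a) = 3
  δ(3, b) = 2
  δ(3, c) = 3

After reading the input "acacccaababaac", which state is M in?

3

0 --a--> 3
3 --c--> 3
3 --a--> 3
3 --c--> 3
3 --c--> 3
3 --c--> 3
3 --a--> 3
3 --a--> 3
3 --b--> 2
2 --a--> 3
3 --b--> 2
2 --a--> 3
3 --a--> 3
3 --c--> 3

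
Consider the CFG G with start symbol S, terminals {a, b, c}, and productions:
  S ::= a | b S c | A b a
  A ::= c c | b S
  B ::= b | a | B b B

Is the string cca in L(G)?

no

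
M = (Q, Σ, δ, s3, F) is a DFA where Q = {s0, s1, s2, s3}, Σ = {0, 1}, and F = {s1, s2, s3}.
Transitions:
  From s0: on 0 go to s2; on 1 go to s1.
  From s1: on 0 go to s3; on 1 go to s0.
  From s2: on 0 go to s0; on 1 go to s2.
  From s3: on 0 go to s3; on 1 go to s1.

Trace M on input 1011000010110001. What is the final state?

s2

s3 --1--> s1
s1 --0--> s3
s3 --1--> s1
s1 --1--> s0
s0 --0--> s2
s2 --0--> s0
s0 --0--> s2
s2 --0--> s0
s0 --1--> s1
s1 --0--> s3
s3 --1--> s1
s1 --1--> s0
s0 --0--> s2
s2 --0--> s0
s0 --0--> s2
s2 --1--> s2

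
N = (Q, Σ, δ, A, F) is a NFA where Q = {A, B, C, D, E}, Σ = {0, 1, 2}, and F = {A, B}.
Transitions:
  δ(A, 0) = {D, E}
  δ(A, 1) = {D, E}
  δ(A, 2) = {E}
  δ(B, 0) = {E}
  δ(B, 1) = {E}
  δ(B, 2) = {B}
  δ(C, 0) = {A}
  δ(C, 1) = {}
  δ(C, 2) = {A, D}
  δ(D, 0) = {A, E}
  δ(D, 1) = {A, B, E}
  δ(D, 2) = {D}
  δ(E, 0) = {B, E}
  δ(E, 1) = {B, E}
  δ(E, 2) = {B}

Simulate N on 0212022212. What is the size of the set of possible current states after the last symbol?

1

Start: {A}
read 0: {D, E}
read 2: {B, D}
read 1: {A, B, E}
read 2: {B, E}
read 0: {B, E}
read 2: {B}
read 2: {B}
read 2: {B}
read 1: {E}
read 2: {B}
Final reachable set {B} has 1 state.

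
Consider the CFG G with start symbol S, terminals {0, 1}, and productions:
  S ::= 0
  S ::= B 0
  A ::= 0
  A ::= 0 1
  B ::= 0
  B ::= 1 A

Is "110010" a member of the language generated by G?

no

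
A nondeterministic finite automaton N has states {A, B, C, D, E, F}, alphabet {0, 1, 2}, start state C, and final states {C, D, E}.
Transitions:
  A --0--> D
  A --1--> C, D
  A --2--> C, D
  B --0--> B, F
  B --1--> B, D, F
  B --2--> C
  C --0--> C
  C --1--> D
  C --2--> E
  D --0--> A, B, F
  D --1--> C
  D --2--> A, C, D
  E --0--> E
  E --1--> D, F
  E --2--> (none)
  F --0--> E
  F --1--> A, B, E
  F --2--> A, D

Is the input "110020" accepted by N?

accepted

Start: {C}
read 1: {D}
read 1: {C}
read 0: {C}
read 0: {C}
read 2: {E}
read 0: {E}
Reachable ∩ accepting = {E} — nonempty.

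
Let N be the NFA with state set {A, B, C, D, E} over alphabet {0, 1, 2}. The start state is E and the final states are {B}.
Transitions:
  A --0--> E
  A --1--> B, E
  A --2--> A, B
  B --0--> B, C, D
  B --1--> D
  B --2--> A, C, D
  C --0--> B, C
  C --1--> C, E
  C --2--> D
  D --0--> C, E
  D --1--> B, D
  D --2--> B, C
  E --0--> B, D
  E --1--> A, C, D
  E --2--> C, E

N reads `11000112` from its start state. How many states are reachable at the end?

Start: {E}
read 1: {A, C, D}
read 1: {B, C, D, E}
read 0: {B, C, D, E}
read 0: {B, C, D, E}
read 0: {B, C, D, E}
read 1: {A, B, C, D, E}
read 1: {A, B, C, D, E}
read 2: {A, B, C, D, E}
Final reachable set {A, B, C, D, E} has 5 states.

5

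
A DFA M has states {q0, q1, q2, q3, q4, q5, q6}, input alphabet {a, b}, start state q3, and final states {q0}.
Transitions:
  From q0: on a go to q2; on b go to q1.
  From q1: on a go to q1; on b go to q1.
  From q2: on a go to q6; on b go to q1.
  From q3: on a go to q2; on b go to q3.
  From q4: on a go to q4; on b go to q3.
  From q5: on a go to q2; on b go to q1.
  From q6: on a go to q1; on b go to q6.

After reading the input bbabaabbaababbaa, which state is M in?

q3 --b--> q3
q3 --b--> q3
q3 --a--> q2
q2 --b--> q1
q1 --a--> q1
q1 --a--> q1
q1 --b--> q1
q1 --b--> q1
q1 --a--> q1
q1 --a--> q1
q1 --b--> q1
q1 --a--> q1
q1 --b--> q1
q1 --b--> q1
q1 --a--> q1
q1 --a--> q1

q1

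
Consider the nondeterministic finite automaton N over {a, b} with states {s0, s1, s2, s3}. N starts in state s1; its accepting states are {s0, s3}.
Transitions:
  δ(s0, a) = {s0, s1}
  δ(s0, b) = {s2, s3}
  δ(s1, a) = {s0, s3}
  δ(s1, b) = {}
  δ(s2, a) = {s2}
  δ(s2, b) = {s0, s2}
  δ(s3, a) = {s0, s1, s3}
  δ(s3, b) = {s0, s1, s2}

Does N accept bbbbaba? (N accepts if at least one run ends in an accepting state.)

rejected

Start: {s1}
read b: {}
The reachable set is empty and stays empty for the remaining 6 symbols.
Reachable ∩ accepting = {} — empty.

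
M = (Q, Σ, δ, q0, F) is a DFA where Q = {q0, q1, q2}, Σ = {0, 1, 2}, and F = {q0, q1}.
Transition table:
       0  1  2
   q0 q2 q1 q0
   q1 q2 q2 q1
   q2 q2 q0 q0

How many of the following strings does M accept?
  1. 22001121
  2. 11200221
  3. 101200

1

22001121: rejected
11200221: accepted
101200: rejected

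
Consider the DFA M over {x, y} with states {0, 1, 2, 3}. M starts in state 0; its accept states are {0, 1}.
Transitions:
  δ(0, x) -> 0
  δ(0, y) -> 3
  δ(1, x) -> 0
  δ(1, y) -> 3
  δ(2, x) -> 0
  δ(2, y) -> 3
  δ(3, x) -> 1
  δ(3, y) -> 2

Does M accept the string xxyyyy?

rejected

0 --x--> 0
0 --x--> 0
0 --y--> 3
3 --y--> 2
2 --y--> 3
3 --y--> 2
End in state 2, which is not an accepting state.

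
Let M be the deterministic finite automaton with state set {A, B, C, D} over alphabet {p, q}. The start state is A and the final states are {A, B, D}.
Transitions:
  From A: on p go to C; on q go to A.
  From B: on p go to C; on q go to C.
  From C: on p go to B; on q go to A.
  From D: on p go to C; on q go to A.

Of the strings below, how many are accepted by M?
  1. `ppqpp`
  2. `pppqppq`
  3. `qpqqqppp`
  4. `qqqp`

`ppqpp`: rejected
`pppqppq`: rejected
`qpqqqppp`: rejected
`qqqp`: rejected

0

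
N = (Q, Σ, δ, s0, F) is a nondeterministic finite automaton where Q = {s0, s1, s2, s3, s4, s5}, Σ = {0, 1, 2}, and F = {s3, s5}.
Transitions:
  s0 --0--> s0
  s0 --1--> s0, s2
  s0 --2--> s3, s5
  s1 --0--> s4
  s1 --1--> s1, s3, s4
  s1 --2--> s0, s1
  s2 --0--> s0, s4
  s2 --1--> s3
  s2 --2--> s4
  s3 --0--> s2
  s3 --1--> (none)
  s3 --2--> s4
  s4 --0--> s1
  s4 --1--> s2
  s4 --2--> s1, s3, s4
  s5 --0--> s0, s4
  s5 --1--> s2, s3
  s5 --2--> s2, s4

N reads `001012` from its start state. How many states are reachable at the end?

Start: {s0}
read 0: {s0}
read 0: {s0}
read 1: {s0, s2}
read 0: {s0, s4}
read 1: {s0, s2}
read 2: {s3, s4, s5}
Final reachable set {s3, s4, s5} has 3 states.

3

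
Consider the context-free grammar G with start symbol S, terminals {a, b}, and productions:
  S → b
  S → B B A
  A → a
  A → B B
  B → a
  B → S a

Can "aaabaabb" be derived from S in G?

no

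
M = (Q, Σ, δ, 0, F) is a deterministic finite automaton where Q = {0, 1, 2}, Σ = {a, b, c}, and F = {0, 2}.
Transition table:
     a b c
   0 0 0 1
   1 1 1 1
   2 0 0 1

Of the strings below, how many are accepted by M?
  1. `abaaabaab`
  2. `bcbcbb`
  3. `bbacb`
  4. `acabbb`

1

`abaaabaab`: accepted
`bcbcbb`: rejected
`bbacb`: rejected
`acabbb`: rejected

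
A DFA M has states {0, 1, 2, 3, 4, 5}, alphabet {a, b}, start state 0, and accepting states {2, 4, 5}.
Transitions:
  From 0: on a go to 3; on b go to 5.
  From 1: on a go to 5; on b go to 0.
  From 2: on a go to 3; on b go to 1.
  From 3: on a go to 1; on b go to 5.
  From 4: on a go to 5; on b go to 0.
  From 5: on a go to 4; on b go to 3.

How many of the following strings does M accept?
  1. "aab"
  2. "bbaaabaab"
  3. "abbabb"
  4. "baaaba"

1

"aab": rejected
"bbaaabaab": rejected
"abbabb": accepted
"baaaba": rejected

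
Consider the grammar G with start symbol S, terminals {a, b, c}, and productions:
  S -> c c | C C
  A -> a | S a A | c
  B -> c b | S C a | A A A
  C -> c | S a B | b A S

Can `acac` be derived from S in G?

no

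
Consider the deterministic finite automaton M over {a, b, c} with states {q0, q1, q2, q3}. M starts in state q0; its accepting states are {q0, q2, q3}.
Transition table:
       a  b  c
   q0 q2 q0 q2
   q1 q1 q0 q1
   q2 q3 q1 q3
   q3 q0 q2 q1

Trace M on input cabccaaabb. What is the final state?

q0 --c--> q2
q2 --a--> q3
q3 --b--> q2
q2 --c--> q3
q3 --c--> q1
q1 --a--> q1
q1 --a--> q1
q1 --a--> q1
q1 --b--> q0
q0 --b--> q0

q0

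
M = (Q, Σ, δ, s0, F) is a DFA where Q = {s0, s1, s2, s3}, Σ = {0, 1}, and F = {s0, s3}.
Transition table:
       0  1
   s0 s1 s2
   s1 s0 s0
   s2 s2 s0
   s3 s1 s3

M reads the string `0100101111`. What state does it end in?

s2

s0 --0--> s1
s1 --1--> s0
s0 --0--> s1
s1 --0--> s0
s0 --1--> s2
s2 --0--> s2
s2 --1--> s0
s0 --1--> s2
s2 --1--> s0
s0 --1--> s2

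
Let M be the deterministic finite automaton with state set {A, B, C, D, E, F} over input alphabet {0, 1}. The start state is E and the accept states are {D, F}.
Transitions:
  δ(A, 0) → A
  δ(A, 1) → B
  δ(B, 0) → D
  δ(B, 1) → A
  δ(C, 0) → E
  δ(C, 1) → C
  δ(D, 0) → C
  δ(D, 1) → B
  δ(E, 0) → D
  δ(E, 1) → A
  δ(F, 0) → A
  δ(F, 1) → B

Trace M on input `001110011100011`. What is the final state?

B

E --0--> D
D --0--> C
C --1--> C
C --1--> C
C --1--> C
C --0--> E
E --0--> D
D --1--> B
B --1--> A
A --1--> B
B --0--> D
D --0--> C
C --0--> E
E --1--> A
A --1--> B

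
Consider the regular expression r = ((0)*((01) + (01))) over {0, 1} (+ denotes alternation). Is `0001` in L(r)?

yes

Split as 00·01: (0)* matches 00 and ((01)+(01)) matches 01.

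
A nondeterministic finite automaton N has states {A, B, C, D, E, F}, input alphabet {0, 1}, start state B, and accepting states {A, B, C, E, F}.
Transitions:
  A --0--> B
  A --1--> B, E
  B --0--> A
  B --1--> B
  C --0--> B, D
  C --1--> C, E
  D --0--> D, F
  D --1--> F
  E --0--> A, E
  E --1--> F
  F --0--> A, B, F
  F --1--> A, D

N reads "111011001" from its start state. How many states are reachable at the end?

4

Start: {B}
read 1: {B}
read 1: {B}
read 1: {B}
read 0: {A}
read 1: {B, E}
read 1: {B, F}
read 0: {A, B, F}
read 0: {A, B, F}
read 1: {A, B, D, E}
Final reachable set {A, B, D, E} has 4 states.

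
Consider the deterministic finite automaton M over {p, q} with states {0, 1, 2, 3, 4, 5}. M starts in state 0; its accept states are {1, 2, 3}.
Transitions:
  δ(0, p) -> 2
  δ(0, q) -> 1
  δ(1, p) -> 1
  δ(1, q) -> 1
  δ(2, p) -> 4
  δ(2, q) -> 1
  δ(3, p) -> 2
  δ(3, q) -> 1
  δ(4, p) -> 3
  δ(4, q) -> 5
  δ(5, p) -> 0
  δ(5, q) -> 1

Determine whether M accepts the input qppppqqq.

accepted

0 --q--> 1
1 --p--> 1
1 --p--> 1
1 --p--> 1
1 --p--> 1
1 --q--> 1
1 --q--> 1
1 --q--> 1
End in state 1, which is an accepting state.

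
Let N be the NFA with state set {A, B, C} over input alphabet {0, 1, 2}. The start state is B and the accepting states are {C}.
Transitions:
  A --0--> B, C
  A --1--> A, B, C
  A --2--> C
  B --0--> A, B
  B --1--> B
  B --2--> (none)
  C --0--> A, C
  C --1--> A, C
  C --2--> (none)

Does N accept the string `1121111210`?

rejected

Start: {B}
read 1: {B}
read 1: {B}
read 2: {}
The reachable set is empty and stays empty for the remaining 7 symbols.
Reachable ∩ accepting = {} — empty.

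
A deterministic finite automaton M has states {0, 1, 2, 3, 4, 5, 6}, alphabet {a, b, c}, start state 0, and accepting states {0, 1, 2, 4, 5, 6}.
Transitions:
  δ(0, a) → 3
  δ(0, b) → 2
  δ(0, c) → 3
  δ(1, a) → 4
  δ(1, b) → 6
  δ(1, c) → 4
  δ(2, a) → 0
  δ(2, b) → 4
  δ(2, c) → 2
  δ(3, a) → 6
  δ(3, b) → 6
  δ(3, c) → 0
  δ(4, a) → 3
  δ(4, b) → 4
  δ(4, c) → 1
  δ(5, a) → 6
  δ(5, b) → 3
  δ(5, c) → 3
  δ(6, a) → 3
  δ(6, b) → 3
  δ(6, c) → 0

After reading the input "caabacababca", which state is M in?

3

0 --c--> 3
3 --a--> 6
6 --a--> 3
3 --b--> 6
6 --a--> 3
3 --c--> 0
0 --a--> 3
3 --b--> 6
6 --a--> 3
3 --b--> 6
6 --c--> 0
0 --a--> 3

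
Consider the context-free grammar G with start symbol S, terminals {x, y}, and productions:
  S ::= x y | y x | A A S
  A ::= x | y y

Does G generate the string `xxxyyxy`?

yes

S ⇒ AAS ⇒ xAS ⇒ xxS ⇒ xxAAS ⇒ xxxAS ⇒ xxxyyS ⇒ xxxyyxy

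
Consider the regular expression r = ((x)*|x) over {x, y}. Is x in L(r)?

The left alternative (x)* matches x.

yes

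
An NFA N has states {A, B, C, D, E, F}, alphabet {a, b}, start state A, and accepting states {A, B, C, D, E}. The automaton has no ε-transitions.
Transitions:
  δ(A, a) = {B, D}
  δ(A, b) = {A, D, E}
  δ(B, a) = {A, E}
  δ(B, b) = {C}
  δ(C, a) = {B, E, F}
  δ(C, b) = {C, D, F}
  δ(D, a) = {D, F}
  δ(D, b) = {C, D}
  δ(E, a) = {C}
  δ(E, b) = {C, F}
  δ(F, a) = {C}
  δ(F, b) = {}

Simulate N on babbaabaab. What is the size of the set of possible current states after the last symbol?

Start: {A}
read b: {A, D, E}
read a: {B, C, D, F}
read b: {C, D, F}
read b: {C, D, F}
read a: {B, C, D, E, F}
read a: {A, B, C, D, E, F}
read b: {A, C, D, E, F}
read a: {B, C, D, E, F}
read a: {A, B, C, D, E, F}
read b: {A, C, D, E, F}
Final reachable set {A, C, D, E, F} has 5 states.

5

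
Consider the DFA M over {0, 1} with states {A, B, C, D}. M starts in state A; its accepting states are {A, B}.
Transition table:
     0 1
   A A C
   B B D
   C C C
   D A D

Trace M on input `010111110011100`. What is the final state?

C

A --0--> A
A --1--> C
C --0--> C
C --1--> C
C --1--> C
C --1--> C
C --1--> C
C --1--> C
C --0--> C
C --0--> C
C --1--> C
C --1--> C
C --1--> C
C --0--> C
C --0--> C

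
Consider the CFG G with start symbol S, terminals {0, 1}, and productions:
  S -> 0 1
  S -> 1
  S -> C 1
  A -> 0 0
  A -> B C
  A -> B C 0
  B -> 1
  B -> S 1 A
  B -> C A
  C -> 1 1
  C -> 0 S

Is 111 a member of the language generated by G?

S ⇒ C1 ⇒ 111

yes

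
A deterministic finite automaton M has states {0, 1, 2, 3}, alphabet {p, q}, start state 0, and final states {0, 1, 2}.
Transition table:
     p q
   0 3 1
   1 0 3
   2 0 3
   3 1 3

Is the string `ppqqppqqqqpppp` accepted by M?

0 --p--> 3
3 --p--> 1
1 --q--> 3
3 --q--> 3
3 --p--> 1
1 --p--> 0
0 --q--> 1
1 --q--> 3
3 --q--> 3
3 --q--> 3
3 --p--> 1
1 --p--> 0
0 --p--> 3
3 --p--> 1
End in state 1, which is an accepting state.

accepted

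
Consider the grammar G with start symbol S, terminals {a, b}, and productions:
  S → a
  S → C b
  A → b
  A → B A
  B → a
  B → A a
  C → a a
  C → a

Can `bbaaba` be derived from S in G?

no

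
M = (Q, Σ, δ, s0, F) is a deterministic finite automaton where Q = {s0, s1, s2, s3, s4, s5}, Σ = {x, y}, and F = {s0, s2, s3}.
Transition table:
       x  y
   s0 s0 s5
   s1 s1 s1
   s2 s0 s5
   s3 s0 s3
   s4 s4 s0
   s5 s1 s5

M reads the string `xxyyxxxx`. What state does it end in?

s0 --x--> s0
s0 --x--> s0
s0 --y--> s5
s5 --y--> s5
s5 --x--> s1
s1 --x--> s1
s1 --x--> s1
s1 --x--> s1

s1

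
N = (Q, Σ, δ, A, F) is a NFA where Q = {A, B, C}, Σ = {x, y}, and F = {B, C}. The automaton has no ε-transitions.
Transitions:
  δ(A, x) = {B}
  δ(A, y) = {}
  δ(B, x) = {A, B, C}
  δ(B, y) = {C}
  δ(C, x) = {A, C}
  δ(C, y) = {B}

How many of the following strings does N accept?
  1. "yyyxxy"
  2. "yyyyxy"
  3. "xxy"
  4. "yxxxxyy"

"yyyxxy": rejected
"yyyyxy": rejected
"xxy": accepted
"yxxxxyy": rejected

1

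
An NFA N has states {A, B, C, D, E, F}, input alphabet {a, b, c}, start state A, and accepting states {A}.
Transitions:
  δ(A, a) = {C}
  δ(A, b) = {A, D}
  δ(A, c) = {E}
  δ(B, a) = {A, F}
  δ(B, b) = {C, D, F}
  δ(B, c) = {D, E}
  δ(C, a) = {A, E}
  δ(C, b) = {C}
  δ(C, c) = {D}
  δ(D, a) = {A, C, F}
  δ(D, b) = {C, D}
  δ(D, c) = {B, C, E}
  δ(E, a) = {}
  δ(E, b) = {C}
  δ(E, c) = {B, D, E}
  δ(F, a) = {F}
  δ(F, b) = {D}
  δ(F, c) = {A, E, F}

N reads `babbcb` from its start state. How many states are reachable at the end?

3

Start: {A}
read b: {A, D}
read a: {A, C, F}
read b: {A, C, D}
read b: {A, C, D}
read c: {B, C, D, E}
read b: {C, D, F}
Final reachable set {C, D, F} has 3 states.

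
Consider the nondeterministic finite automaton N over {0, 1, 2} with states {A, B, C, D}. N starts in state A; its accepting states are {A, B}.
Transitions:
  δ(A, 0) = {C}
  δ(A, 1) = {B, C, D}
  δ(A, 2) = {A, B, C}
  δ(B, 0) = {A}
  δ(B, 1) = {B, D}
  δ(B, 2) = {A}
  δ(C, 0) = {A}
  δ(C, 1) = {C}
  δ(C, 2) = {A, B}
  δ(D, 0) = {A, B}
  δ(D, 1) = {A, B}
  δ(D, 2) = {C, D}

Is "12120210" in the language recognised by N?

Start: {A}
read 1: {B, C, D}
read 2: {A, B, C, D}
read 1: {A, B, C, D}
read 2: {A, B, C, D}
read 0: {A, B, C}
read 2: {A, B, C}
read 1: {B, C, D}
read 0: {A, B}
Reachable ∩ accepting = {A, B} — nonempty.

accepted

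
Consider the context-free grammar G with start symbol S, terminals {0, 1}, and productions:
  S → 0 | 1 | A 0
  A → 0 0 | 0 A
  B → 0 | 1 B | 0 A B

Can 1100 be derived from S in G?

no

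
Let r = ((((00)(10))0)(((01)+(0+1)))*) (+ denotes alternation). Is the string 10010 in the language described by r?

No split of 10010 into u·v has (((00)(10))0) matching u and (((01)+(0+1)))* matching v.

no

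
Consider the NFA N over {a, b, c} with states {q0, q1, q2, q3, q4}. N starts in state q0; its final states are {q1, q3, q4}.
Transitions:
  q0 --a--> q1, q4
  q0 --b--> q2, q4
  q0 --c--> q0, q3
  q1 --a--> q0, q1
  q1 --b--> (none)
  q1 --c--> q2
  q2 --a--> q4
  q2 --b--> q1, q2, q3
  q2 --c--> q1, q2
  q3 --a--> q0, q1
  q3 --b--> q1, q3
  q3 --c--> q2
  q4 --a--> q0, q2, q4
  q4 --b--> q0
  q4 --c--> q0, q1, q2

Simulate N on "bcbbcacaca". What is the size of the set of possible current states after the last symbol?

Start: {q0}
read b: {q2, q4}
read c: {q0, q1, q2}
read b: {q1, q2, q3, q4}
read b: {q0, q1, q2, q3}
read c: {q0, q1, q2, q3}
read a: {q0, q1, q4}
read c: {q0, q1, q2, q3}
read a: {q0, q1, q4}
read c: {q0, q1, q2, q3}
read a: {q0, q1, q4}
Final reachable set {q0, q1, q4} has 3 states.

3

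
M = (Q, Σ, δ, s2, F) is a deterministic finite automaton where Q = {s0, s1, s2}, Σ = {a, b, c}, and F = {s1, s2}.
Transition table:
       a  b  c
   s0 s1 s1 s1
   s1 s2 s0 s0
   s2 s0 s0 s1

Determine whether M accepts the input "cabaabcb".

s2 --c--> s1
s1 --a--> s2
s2 --b--> s0
s0 --a--> s1
s1 --a--> s2
s2 --b--> s0
s0 --c--> s1
s1 --b--> s0
End in state s0, which is not an accepting state.

rejected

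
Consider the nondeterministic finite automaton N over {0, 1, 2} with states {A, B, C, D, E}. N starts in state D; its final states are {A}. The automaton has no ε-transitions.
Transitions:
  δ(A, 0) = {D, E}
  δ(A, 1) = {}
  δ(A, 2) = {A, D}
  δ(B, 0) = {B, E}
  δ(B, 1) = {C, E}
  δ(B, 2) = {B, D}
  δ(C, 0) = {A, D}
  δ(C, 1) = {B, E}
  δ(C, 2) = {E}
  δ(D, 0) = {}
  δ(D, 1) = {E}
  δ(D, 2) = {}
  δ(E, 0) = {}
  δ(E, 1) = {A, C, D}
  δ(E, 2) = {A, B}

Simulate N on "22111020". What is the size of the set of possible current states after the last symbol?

0

Start: {D}
read 2: {}
The reachable set is empty and stays empty for the remaining 7 symbols.
Final reachable set {} has 0 states.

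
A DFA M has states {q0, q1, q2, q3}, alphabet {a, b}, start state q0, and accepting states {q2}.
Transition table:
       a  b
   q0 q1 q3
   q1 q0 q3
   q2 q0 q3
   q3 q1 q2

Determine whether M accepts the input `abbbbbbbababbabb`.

q0 --a--> q1
q1 --b--> q3
q3 --b--> q2
q2 --b--> q3
q3 --b--> q2
q2 --b--> q3
q3 --b--> q2
q2 --b--> q3
q3 --a--> q1
q1 --b--> q3
q3 --a--> q1
q1 --b--> q3
q3 --b--> q2
q2 --a--> q0
q0 --b--> q3
q3 --b--> q2
End in state q2, which is an accepting state.

accepted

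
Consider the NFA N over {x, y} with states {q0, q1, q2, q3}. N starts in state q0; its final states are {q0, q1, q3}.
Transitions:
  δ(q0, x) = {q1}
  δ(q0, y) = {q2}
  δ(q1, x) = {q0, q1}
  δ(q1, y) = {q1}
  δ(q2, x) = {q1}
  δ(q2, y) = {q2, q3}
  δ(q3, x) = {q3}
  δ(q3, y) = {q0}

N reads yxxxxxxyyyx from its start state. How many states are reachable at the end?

Start: {q0}
read y: {q2}
read x: {q1}
read x: {q0, q1}
read x: {q0, q1}
read x: {q0, q1}
read x: {q0, q1}
read x: {q0, q1}
read y: {q1, q2}
read y: {q1, q2, q3}
read y: {q0, q1, q2, q3}
read x: {q0, q1, q3}
Final reachable set {q0, q1, q3} has 3 states.

3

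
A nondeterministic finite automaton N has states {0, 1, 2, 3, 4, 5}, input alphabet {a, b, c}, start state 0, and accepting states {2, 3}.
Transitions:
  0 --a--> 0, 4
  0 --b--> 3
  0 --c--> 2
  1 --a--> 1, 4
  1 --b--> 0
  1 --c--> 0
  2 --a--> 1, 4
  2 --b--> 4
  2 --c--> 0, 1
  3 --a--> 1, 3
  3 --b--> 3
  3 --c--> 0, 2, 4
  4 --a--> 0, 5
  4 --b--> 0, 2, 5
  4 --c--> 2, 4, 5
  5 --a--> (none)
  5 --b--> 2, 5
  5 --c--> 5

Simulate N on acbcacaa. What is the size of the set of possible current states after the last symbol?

Start: {0}
read a: {0, 4}
read c: {2, 4, 5}
read b: {0, 2, 4, 5}
read c: {0, 1, 2, 4, 5}
read a: {0, 1, 4, 5}
read c: {0, 2, 4, 5}
read a: {0, 1, 4, 5}
read a: {0, 1, 4, 5}
Final reachable set {0, 1, 4, 5} has 4 states.

4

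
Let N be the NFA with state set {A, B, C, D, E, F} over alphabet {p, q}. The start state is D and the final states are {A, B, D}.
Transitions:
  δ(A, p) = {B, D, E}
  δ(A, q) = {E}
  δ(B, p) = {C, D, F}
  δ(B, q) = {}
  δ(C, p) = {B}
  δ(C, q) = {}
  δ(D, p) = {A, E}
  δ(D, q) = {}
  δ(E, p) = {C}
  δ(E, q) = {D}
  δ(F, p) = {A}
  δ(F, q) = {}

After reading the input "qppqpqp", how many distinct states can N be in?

Start: {D}
read q: {}
The reachable set is empty and stays empty for the remaining 6 symbols.
Final reachable set {} has 0 states.

0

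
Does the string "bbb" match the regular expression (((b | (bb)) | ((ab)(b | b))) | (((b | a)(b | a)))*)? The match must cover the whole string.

no

Neither ((b|(bb))|((ab)(b|b))) nor (((b|a)(b|a)))* matches bbb.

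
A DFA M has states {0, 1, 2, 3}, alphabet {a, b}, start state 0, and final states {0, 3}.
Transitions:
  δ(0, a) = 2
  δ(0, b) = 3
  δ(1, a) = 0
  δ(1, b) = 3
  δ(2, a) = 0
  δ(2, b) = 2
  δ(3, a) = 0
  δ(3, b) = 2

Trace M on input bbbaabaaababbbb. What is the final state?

0 --b--> 3
3 --b--> 2
2 --b--> 2
2 --a--> 0
0 --a--> 2
2 --b--> 2
2 --a--> 0
0 --a--> 2
2 --a--> 0
0 --b--> 3
3 --a--> 0
0 --b--> 3
3 --b--> 2
2 --b--> 2
2 --b--> 2

2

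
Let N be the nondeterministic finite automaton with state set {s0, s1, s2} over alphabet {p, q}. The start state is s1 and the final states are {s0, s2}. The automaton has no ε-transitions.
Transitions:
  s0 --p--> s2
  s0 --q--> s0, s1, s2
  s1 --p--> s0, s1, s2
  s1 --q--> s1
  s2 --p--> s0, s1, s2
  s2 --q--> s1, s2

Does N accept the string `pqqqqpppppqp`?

Start: {s1}
read p: {s0, s1, s2}
read q: {s0, s1, s2}
read q: {s0, s1, s2}
read q: {s0, s1, s2}
read q: {s0, s1, s2}
read p: {s0, s1, s2}
read p: {s0, s1, s2}
read p: {s0, s1, s2}
read p: {s0, s1, s2}
read p: {s0, s1, s2}
read q: {s0, s1, s2}
read p: {s0, s1, s2}
Reachable ∩ accepting = {s0, s2} — nonempty.

accepted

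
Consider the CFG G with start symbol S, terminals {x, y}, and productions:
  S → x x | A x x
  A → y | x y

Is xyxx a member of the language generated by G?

yes

S ⇒ Axx ⇒ xyxx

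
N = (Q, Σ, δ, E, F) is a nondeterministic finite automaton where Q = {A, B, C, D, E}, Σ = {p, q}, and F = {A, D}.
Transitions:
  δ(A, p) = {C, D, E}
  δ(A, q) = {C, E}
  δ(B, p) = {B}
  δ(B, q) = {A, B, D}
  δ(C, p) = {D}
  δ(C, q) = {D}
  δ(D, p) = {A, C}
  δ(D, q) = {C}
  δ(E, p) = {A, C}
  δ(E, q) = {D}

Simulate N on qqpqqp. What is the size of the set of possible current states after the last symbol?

Start: {E}
read q: {D}
read q: {C}
read p: {D}
read q: {C}
read q: {D}
read p: {A, C}
Final reachable set {A, C} has 2 states.

2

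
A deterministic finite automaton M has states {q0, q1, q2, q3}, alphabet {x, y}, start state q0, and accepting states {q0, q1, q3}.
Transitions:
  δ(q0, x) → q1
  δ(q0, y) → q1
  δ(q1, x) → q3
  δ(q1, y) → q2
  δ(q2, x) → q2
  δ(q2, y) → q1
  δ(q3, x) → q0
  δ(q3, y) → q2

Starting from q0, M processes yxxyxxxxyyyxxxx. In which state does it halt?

q0 --y--> q1
q1 --x--> q3
q3 --x--> q0
q0 --y--> q1
q1 --x--> q3
q3 --x--> q0
q0 --x--> q1
q1 --x--> q3
q3 --y--> q2
q2 --y--> q1
q1 --y--> q2
q2 --x--> q2
q2 --x--> q2
q2 --x--> q2
q2 --x--> q2

q2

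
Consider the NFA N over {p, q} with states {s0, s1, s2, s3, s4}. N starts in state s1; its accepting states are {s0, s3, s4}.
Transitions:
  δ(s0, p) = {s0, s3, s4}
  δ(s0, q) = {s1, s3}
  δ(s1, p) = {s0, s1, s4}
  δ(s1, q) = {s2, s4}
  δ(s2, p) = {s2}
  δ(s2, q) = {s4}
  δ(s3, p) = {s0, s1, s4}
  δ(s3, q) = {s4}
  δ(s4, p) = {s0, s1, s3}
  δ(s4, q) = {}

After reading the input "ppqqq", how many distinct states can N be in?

1

Start: {s1}
read p: {s0, s1, s4}
read p: {s0, s1, s3, s4}
read q: {s1, s2, s3, s4}
read q: {s2, s4}
read q: {s4}
Final reachable set {s4} has 1 state.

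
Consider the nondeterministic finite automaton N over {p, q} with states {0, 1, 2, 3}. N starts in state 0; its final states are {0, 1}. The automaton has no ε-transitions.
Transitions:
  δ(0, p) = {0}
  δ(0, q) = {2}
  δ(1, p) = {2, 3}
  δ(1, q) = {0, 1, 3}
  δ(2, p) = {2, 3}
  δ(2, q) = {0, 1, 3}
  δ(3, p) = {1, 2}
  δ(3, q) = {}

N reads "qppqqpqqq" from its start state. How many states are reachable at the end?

4

Start: {0}
read q: {2}
read p: {2, 3}
read p: {1, 2, 3}
read q: {0, 1, 3}
read q: {0, 1, 2, 3}
read p: {0, 1, 2, 3}
read q: {0, 1, 2, 3}
read q: {0, 1, 2, 3}
read q: {0, 1, 2, 3}
Final reachable set {0, 1, 2, 3} has 4 states.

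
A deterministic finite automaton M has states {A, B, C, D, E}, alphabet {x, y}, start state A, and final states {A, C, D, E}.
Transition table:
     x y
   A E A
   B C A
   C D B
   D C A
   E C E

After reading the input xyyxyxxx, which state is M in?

C

A --x--> E
E --y--> E
E --y--> E
E --x--> C
C --y--> B
B --x--> C
C --x--> D
D --x--> C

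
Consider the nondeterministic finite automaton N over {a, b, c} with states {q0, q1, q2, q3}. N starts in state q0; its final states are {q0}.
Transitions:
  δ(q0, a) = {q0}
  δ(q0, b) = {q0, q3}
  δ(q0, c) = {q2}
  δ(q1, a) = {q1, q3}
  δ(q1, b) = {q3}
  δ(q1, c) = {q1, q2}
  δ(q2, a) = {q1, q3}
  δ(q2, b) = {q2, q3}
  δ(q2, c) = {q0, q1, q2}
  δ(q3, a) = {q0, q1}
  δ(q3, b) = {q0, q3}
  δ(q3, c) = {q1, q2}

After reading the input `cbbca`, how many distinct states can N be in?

3

Start: {q0}
read c: {q2}
read b: {q2, q3}
read b: {q0, q2, q3}
read c: {q0, q1, q2}
read a: {q0, q1, q3}
Final reachable set {q0, q1, q3} has 3 states.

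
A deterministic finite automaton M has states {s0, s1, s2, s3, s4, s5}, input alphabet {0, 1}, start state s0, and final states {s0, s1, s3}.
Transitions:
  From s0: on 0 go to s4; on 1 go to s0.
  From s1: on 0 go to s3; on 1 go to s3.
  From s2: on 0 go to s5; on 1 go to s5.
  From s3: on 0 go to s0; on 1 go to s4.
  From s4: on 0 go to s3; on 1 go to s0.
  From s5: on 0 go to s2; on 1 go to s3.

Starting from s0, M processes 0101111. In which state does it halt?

s0

s0 --0--> s4
s4 --1--> s0
s0 --0--> s4
s4 --1--> s0
s0 --1--> s0
s0 --1--> s0
s0 --1--> s0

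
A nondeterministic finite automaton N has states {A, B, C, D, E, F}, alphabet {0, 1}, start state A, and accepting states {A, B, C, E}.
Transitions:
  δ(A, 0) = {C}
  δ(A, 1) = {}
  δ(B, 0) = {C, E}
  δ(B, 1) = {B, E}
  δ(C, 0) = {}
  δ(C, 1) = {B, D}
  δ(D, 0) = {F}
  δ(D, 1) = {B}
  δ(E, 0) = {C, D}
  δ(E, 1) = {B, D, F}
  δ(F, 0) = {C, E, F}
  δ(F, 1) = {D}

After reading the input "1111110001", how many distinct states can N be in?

0

Start: {A}
read 1: {}
The reachable set is empty and stays empty for the remaining 9 symbols.
Final reachable set {} has 0 states.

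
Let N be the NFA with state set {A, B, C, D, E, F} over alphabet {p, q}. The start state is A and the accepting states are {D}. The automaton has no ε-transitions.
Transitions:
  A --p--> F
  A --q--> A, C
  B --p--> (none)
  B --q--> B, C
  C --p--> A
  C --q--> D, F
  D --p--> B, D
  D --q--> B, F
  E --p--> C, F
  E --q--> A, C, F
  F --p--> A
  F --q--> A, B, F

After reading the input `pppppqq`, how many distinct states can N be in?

Start: {A}
read p: {F}
read p: {A}
read p: {F}
read p: {A}
read p: {F}
read q: {A, B, F}
read q: {A, B, C, F}
Final reachable set {A, B, C, F} has 4 states.

4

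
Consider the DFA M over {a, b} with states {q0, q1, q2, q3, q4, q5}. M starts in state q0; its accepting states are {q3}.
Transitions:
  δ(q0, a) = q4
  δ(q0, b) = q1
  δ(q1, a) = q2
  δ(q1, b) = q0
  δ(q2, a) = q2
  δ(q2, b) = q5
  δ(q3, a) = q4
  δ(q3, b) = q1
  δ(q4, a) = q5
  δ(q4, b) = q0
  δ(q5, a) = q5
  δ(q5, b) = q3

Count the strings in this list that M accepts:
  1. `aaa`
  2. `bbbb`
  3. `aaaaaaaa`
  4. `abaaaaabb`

0

`aaa`: rejected
`bbbb`: rejected
`aaaaaaaa`: rejected
`abaaaaabb`: rejected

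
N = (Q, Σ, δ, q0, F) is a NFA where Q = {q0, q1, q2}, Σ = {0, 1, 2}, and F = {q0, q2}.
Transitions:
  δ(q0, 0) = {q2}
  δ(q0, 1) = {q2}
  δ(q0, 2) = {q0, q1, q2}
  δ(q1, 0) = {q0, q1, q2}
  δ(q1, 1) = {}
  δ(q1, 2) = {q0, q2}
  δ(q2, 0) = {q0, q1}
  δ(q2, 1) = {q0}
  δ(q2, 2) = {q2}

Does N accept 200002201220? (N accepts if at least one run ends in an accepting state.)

Start: {q0}
read 2: {q0, q1, q2}
read 0: {q0, q1, q2}
read 0: {q0, q1, q2}
read 0: {q0, q1, q2}
read 0: {q0, q1, q2}
read 2: {q0, q1, q2}
read 2: {q0, q1, q2}
read 0: {q0, q1, q2}
read 1: {q0, q2}
read 2: {q0, q1, q2}
read 2: {q0, q1, q2}
read 0: {q0, q1, q2}
Reachable ∩ accepting = {q0, q2} — nonempty.

accepted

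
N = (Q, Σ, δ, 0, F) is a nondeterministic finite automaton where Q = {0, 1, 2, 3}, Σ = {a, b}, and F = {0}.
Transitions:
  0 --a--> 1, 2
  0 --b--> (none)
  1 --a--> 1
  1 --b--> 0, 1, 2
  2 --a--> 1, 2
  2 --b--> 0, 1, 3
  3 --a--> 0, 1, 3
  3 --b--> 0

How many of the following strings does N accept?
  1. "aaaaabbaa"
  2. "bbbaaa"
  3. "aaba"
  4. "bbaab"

"aaaaabbaa": accepted
"bbbaaa": rejected
"aaba": accepted
"bbaab": rejected

2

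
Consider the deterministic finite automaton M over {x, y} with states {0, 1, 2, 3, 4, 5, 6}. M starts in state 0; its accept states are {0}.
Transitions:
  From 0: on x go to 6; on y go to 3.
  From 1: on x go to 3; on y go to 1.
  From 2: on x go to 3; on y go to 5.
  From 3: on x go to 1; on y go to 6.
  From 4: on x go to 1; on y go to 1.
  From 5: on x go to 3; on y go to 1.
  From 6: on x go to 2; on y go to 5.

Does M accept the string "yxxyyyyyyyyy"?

0 --y--> 3
3 --x--> 1
1 --x--> 3
3 --y--> 6
6 --y--> 5
5 --y--> 1
1 --y--> 1
1 --y--> 1
1 --y--> 1
1 --y--> 1
1 --y--> 1
1 --y--> 1
End in state 1, which is not an accepting state.

rejected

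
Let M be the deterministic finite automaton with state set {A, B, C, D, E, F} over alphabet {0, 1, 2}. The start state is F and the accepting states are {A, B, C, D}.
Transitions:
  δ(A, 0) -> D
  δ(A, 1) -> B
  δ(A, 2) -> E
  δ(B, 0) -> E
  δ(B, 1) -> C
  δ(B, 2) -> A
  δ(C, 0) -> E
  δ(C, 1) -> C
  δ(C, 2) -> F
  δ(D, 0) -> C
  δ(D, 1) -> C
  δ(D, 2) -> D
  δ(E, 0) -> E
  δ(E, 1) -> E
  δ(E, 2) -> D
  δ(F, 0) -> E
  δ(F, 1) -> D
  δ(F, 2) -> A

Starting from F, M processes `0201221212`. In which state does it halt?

F --0--> E
E --2--> D
D --0--> C
C --1--> C
C --2--> F
F --2--> A
A --1--> B
B --2--> A
A --1--> B
B --2--> A

A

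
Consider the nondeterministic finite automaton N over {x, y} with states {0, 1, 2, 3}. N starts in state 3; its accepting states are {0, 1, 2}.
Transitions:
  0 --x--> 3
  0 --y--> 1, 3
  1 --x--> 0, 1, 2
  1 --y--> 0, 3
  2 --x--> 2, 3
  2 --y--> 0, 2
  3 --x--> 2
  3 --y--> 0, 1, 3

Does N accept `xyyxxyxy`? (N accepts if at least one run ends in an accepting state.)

Start: {3}
read x: {2}
read y: {0, 2}
read y: {0, 1, 2, 3}
read x: {0, 1, 2, 3}
read x: {0, 1, 2, 3}
read y: {0, 1, 2, 3}
read x: {0, 1, 2, 3}
read y: {0, 1, 2, 3}
Reachable ∩ accepting = {0, 1, 2} — nonempty.

accepted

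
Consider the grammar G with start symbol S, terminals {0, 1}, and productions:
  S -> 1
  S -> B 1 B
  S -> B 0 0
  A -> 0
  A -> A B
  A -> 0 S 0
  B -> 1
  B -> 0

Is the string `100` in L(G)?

S ⇒ B00 ⇒ 100

yes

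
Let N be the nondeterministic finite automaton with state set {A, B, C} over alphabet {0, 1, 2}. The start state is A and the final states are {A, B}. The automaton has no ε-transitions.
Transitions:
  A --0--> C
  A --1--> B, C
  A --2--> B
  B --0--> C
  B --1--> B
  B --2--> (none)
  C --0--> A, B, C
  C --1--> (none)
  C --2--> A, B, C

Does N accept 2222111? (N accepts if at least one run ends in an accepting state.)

Start: {A}
read 2: {B}
read 2: {}
The reachable set is empty and stays empty for the remaining 5 symbols.
Reachable ∩ accepting = {} — empty.

rejected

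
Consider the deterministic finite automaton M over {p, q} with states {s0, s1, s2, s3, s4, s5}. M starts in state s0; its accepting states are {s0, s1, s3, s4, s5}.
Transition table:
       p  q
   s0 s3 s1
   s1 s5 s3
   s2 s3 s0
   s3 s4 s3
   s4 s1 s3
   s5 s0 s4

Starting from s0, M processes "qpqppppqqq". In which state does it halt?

s3

s0 --q--> s1
s1 --p--> s5
s5 --q--> s4
s4 --p--> s1
s1 --p--> s5
s5 --p--> s0
s0 --p--> s3
s3 --q--> s3
s3 --q--> s3
s3 --q--> s3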